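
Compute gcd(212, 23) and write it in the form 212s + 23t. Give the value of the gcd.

1

Euclidean algorithm:
212 = 9*23 + 5
23 = 4*5 + 3
5 = 1*3 + 2
3 = 1*2 + 1
2 = 2*1 + 0
gcd(212, 23) = 1.
Back-substituting:
1 = 3 − 2
1 = −5 + 2·3
1 = 2·23 − 9·5
1 = −9·212 + 83·23
So 1 = (-9)·212 + (83)·23.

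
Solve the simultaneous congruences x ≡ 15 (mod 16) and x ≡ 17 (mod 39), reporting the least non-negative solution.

Write x = 15 + 16·k. Then 16·k ≡ 17 − 15 ≡ 2 (mod 39).
Need 16⁻¹ mod 39. Extended Euclid on (39, 16):
39 = 2×16 + 7
16 = 2×7 + 2
7 = 3×2 + 1
2 = 2×1 + 0
Back-substitute:
1 = 7 − 3·2
1 = −3·16 + 7·7
1 = 7·39 − 17·16
16⁻¹ ≡ 22 (mod 39), so k ≡ 22·2 ≡ 5 (mod 39).
x = 15 + 16·5 = 95.

95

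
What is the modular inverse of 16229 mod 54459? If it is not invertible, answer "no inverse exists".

gcd(54459, 16229) by repeated division:
54459 = 3·16229 + 5772
16229 = 2·5772 + 4685
5772 = 1·4685 + 1087
4685 = 4·1087 + 337
1087 = 3·337 + 76
337 = 4·76 + 33
76 = 2·33 + 10
33 = 3·10 + 3
10 = 3·3 + 1
3 = 3·1 + 0
The gcd is 1. Working backward:
1 = 10 − 3·3
1 = −3·33 + 10·10
1 = 10·76 − 23·33
1 = −23·337 + 102·76
1 = 102·1087 − 329·337
1 = −329·4685 + 1418·1087
1 = 1418·5772 − 1747·4685
1 = −1747·16229 + 4912·5772
1 = 4912·54459 − 16483·16229
Thus 16229·(-16483) ≡ 1 (mod 54459); reducing, -16483 mod 54459 = 37976.

37976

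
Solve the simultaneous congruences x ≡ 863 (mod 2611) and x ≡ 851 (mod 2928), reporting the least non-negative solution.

Write x = 863 + 2611·k. Then 2611·k ≡ 851 − 863 ≡ 2916 (mod 2928).
Need 2611⁻¹ mod 2928. Extended Euclid on (2928, 2611):
2928 = 1×2611 + 317
2611 = 8×317 + 75
317 = 4×75 + 17
75 = 4×17 + 7
17 = 2×7 + 3
7 = 2×3 + 1
3 = 3×1 + 0
Back-substitute:
1 = 7 − 2·3
1 = −2·17 + 5·7
1 = 5·75 − 22·17
1 = −22·317 + 93·75
1 = 93·2611 − 766·317
1 = −766·2928 + 859·2611
2611⁻¹ ≡ 859 (mod 2928), so k ≡ 859·2916 ≡ 1404 (mod 2928).
x = 863 + 2611·1404 = 3666707.

3666707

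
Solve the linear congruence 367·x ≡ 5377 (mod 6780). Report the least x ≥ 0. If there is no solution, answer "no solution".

First find gcd(367, 6780):
6780 = 18*367 + 174
367 = 2*174 + 19
174 = 9*19 + 3
19 = 6*3 + 1
3 = 3*1 + 0
gcd = 1, so a unique solution mod 6780 exists.
Back-substitute for the Bézout coefficients:
1 = 19 − 6·3
1 = −6·174 + 55·19
1 = 55·367 − 116·174
1 = −116·6780 + 2143·367
So 367·(2143) ≡ 1 (mod 6780), giving 367⁻¹ ≡ 2143.
x ≡ 367⁻¹·5377 ≡ 2143·5377 ≡ 3691 (mod 6780).

3691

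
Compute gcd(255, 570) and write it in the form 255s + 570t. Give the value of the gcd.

15

Repeated division:
570 = 2*255 + 60
255 = 4*60 + 15
60 = 4*15 + 0
gcd(255, 570) = 15.
Express as a combination:
15 = 255 − 4·60
15 = −4·570 + 9·255
So 15 = (-4)·570 + (9)·255.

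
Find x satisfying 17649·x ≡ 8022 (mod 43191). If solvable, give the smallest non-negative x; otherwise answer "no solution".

gcd(17649, 43191):
43191 = 2×17649 + 7893
17649 = 2×7893 + 1863
7893 = 4×1863 + 441
1863 = 4×441 + 99
441 = 4×99 + 45
99 = 2×45 + 9
45 = 5×9 + 0
gcd = 9, but 9 ∤ 8022, so the congruence has no solution.

no solution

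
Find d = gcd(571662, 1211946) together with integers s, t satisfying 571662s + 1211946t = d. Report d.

Repeated division:
1211946 = 2*571662 + 68622
571662 = 8*68622 + 22686
68622 = 3*22686 + 564
22686 = 40*564 + 126
564 = 4*126 + 60
126 = 2*60 + 6
60 = 10*6 + 0
gcd(571662, 1211946) = 6.
Back-substituting:
6 = 126 − 2·60
6 = −2·564 + 9·126
6 = 9·22686 − 362·564
6 = −362·68622 + 1095·22686
6 = 1095·571662 − 9122·68622
6 = −9122·1211946 + 19339·571662
So 6 = (-9122)·1211946 + (19339)·571662.

6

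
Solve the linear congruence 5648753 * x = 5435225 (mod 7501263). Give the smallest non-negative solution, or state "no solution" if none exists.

gcd(5648753, 7501263):
7501263 = 1·5648753 + 1852510
5648753 = 3·1852510 + 91223
1852510 = 20·91223 + 28050
91223 = 3·28050 + 7073
28050 = 3·7073 + 6831
7073 = 1·6831 + 242
6831 = 28·242 + 55
242 = 4·55 + 22
55 = 2·22 + 11
22 = 2·11 + 0
gcd = 11, but 11 ∤ 5435225, so the congruence has no solution.

no solution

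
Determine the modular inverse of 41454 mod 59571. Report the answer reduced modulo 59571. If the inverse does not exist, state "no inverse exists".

Euclidean algorithm on 59571, 41454:
59571 = 1·41454 + 18117
41454 = 2·18117 + 5220
18117 = 3·5220 + 2457
5220 = 2·2457 + 306
2457 = 8·306 + 9
306 = 34·9 + 0
The gcd is 9, not 1, hence no inverse exists.

no inverse exists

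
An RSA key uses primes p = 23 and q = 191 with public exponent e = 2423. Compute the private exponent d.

2567

φ(n) = (p−1)(q−1) = 22·190 = 4180.
Need d with 2423·d ≡ 1 (mod 4180). Apply the extended Euclidean algorithm:
4180 = 1·2423 + 1757
2423 = 1·1757 + 666
1757 = 2·666 + 425
666 = 1·425 + 241
425 = 1·241 + 184
241 = 1·184 + 57
184 = 3·57 + 13
57 = 4·13 + 5
13 = 2·5 + 3
5 = 1·3 + 2
3 = 1·2 + 1
2 = 2·1 + 0
Back-substitute:
1 = 3 − 2
1 = −5 + 2·3
1 = 2·13 − 5·5
1 = −5·57 + 22·13
1 = 22·184 − 71·57
1 = −71·241 + 93·184
1 = 93·425 − 164·241
1 = −164·666 + 257·425
1 = 257·1757 − 678·666
1 = −678·2423 + 935·1757
1 = 935·4180 − 1613·2423
So 2423·(-1613) ≡ 1 (mod 4180), hence d ≡ -1613 ≡ 2567 (mod 4180).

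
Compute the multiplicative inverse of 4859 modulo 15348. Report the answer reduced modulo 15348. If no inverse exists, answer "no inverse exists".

Apply the Euclidean algorithm to 15348 and 4859:
15348 = 3·4859 + 771
4859 = 6·771 + 233
771 = 3·233 + 72
233 = 3·72 + 17
72 = 4·17 + 4
17 = 4·4 + 1
4 = 4·1 + 0
The gcd is 1. Working backward:
1 = 17 − 4·4
1 = −4·72 + 17·17
1 = 17·233 − 55·72
1 = −55·771 + 182·233
1 = 182·4859 − 1147·771
1 = −1147·15348 + 3623·4859
So 4859·3623 ≡ 1 (mod 15348).

3623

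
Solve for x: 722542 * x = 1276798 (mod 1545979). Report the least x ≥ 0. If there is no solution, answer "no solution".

362953

First find gcd(722542, 1545979):
1545979 = 2*722542 + 100895
722542 = 7*100895 + 16277
100895 = 6*16277 + 3233
16277 = 5*3233 + 112
3233 = 28*112 + 97
112 = 1*97 + 15
97 = 6*15 + 7
15 = 2*7 + 1
7 = 7*1 + 0
gcd = 1, so a unique solution mod 1545979 exists.
Back-substitute for the Bézout coefficients:
1 = 15 − 2·7
1 = −2·97 + 13·15
1 = 13·112 − 15·97
1 = −15·3233 + 433·112
1 = 433·16277 − 2180·3233
1 = −2180·100895 + 13513·16277
1 = 13513·722542 − 96771·100895
1 = −96771·1545979 + 207055·722542
So 722542·(207055) ≡ 1 (mod 1545979), giving 722542⁻¹ ≡ 207055.
x ≡ 722542⁻¹·1276798 ≡ 207055·1276798 ≡ 362953 (mod 1545979).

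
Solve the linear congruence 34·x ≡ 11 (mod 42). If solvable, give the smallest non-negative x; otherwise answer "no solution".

gcd(34, 42):
42 = 1*34 + 8
34 = 4*8 + 2
8 = 4*2 + 0
gcd = 2, but 2 ∤ 11, so the congruence has no solution.

no solution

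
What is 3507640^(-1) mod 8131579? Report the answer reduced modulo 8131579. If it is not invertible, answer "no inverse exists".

Run Euclid on (8131579, 3507640):
8131579 = 2*3507640 + 1116299
3507640 = 3*1116299 + 158743
1116299 = 7*158743 + 5098
158743 = 31*5098 + 705
5098 = 7*705 + 163
705 = 4*163 + 53
163 = 3*53 + 4
53 = 13*4 + 1
4 = 4*1 + 0
The gcd is 1. Working backward:
1 = 53 − 13·4
1 = −13·163 + 40·53
1 = 40·705 − 173·163
1 = −173·5098 + 1251·705
1 = 1251·158743 − 38954·5098
1 = −38954·1116299 + 273929·158743
1 = 273929·3507640 − 860741·1116299
1 = −860741·8131579 + 1995411·3507640
So 3507640·1995411 ≡ 1 (mod 8131579).

1995411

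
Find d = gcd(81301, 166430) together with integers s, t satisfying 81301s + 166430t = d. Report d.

11

Euclidean algorithm:
166430 = 2×81301 + 3828
81301 = 21×3828 + 913
3828 = 4×913 + 176
913 = 5×176 + 33
176 = 5×33 + 11
33 = 3×11 + 0
gcd(81301, 166430) = 11.
Back-substituting:
11 = 176 − 5·33
11 = −5·913 + 26·176
11 = 26·3828 − 109·913
11 = −109·81301 + 2315·3828
11 = 2315·166430 − 4739·81301
So 11 = (2315)·166430 + (-4739)·81301.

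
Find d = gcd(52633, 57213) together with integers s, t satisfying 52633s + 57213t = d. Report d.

Euclidean algorithm:
57213 = 1·52633 + 4580
52633 = 11·4580 + 2253
4580 = 2·2253 + 74
2253 = 30·74 + 33
74 = 2·33 + 8
33 = 4·8 + 1
8 = 8·1 + 0
gcd(52633, 57213) = 1.
Express as a combination:
1 = 33 − 4·8
1 = −4·74 + 9·33
1 = 9·2253 − 274·74
1 = −274·4580 + 557·2253
1 = 557·52633 − 6401·4580
1 = −6401·57213 + 6958·52633
So 1 = (-6401)·57213 + (6958)·52633.

1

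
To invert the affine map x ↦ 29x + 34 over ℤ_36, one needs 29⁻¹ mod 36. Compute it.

5

Run Euclid on (36, 29):
36 = 1*29 + 7
29 = 4*7 + 1
7 = 7*1 + 0
gcd = 1, so the inverse exists. Back-substitute:
1 = 29 − 4·7
1 = −4·36 + 5·29
So 29·5 ≡ 1 (mod 36).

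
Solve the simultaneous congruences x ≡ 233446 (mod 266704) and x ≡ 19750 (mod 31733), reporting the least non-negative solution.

834216854

Write x = 233446 + 266704·k. Then 266704·k ≡ 19750 − 233446 ≡ 8435 (mod 31733).
Need 266704⁻¹ mod 31733. Extended Euclid on (31733, 12840):
31733 = 2·12840 + 6053
12840 = 2·6053 + 734
6053 = 8·734 + 181
734 = 4·181 + 10
181 = 18·10 + 1
10 = 10·1 + 0
Back-substitute:
1 = 181 − 18·10
1 = −18·734 + 73·181
1 = 73·6053 − 602·734
1 = −602·12840 + 1277·6053
1 = 1277·31733 − 3156·12840
266704⁻¹ ≡ 28577 (mod 31733), so k ≡ 28577·8435 ≡ 3127 (mod 31733).
x = 233446 + 266704·3127 = 834216854.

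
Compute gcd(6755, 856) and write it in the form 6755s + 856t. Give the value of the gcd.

1

Apply Euclid's algorithm to 6755 and 856:
6755 = 7·856 + 763
856 = 1·763 + 93
763 = 8·93 + 19
93 = 4·19 + 17
19 = 1·17 + 2
17 = 8·2 + 1
2 = 2·1 + 0
gcd(6755, 856) = 1.
Back-substituting:
1 = 17 − 8·2
1 = −8·19 + 9·17
1 = 9·93 − 44·19
1 = −44·763 + 361·93
1 = 361·856 − 405·763
1 = −405·6755 + 3196·856
So 1 = (-405)·6755 + (3196)·856.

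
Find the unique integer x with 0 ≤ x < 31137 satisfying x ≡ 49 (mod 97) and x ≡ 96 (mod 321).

11010

Write x = 49 + 97·k. Then 97·k ≡ 96 − 49 ≡ 47 (mod 321).
Need 97⁻¹ mod 321. Extended Euclid on (321, 97):
321 = 3*97 + 30
97 = 3*30 + 7
30 = 4*7 + 2
7 = 3*2 + 1
2 = 2*1 + 0
Back-substitute:
1 = 7 − 3·2
1 = −3·30 + 13·7
1 = 13·97 − 42·30
1 = −42·321 + 139·97
97⁻¹ ≡ 139 (mod 321), so k ≡ 139·47 ≡ 113 (mod 321).
x = 49 + 97·113 = 11010.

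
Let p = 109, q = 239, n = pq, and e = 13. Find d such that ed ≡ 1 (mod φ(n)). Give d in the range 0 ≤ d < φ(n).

φ(n) = (p−1)(q−1) = 108·238 = 25704.
Need d with 13·d ≡ 1 (mod 25704). Apply the extended Euclidean algorithm:
25704 = 1977*13 + 3
13 = 4*3 + 1
3 = 3*1 + 0
Back-substitute:
1 = 13 − 4·3
1 = −4·25704 + 7909·13
So 13·7909 ≡ 1 (mod 25704), hence d = 7909.

7909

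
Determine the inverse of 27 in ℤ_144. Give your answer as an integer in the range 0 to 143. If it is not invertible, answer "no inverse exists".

Compute gcd(27, 144):
144 = 5·27 + 9
27 = 3·9 + 0
Since gcd = 9 > 1, 27 is not a unit mod 144.

no inverse exists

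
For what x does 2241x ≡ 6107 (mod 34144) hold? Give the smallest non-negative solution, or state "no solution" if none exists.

795

First find gcd(2241, 34144):
34144 = 15·2241 + 529
2241 = 4·529 + 125
529 = 4·125 + 29
125 = 4·29 + 9
29 = 3·9 + 2
9 = 4·2 + 1
2 = 2·1 + 0
gcd = 1, so a unique solution mod 34144 exists.
Back-substitute for the Bézout coefficients:
1 = 9 − 4·2
1 = −4·29 + 13·9
1 = 13·125 − 56·29
1 = −56·529 + 237·125
1 = 237·2241 − 1004·529
1 = −1004·34144 + 15297·2241
So 2241·(15297) ≡ 1 (mod 34144), giving 2241⁻¹ ≡ 15297.
x ≡ 2241⁻¹·6107 ≡ 15297·6107 ≡ 795 (mod 34144).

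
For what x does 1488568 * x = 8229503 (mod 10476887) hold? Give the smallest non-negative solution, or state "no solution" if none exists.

First find gcd(1488568, 10476887):
10476887 = 7×1488568 + 56911
1488568 = 26×56911 + 8882
56911 = 6×8882 + 3619
8882 = 2×3619 + 1644
3619 = 2×1644 + 331
1644 = 4×331 + 320
331 = 1×320 + 11
320 = 29×11 + 1
11 = 11×1 + 0
gcd = 1, so a unique solution mod 10476887 exists.
Back-substitute for the Bézout coefficients:
1 = 320 − 29·11
1 = −29·331 + 30·320
1 = 30·1644 − 149·331
1 = −149·3619 + 328·1644
1 = 328·8882 − 805·3619
1 = −805·56911 + 5158·8882
1 = 5158·1488568 − 134913·56911
1 = −134913·10476887 + 949549·1488568
So 1488568·(949549) ≡ 1 (mod 10476887), giving 1488568⁻¹ ≡ 949549.
x ≡ 1488568⁻¹·8229503 ≡ 949549·8229503 ≡ 4452553 (mod 10476887).

4452553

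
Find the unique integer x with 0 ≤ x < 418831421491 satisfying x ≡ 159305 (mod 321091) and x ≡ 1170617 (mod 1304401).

Write x = 159305 + 321091·k. Then 321091·k ≡ 1170617 − 159305 ≡ 1011312 (mod 1304401).
Need 321091⁻¹ mod 1304401. Extended Euclid on (1304401, 321091):
1304401 = 4×321091 + 20037
321091 = 16×20037 + 499
20037 = 40×499 + 77
499 = 6×77 + 37
77 = 2×37 + 3
37 = 12×3 + 1
3 = 3×1 + 0
Back-substitute:
1 = 37 − 12·3
1 = −12·77 + 25·37
1 = 25·499 − 162·77
1 = −162·20037 + 6505·499
1 = 6505·321091 − 104242·20037
1 = −104242·1304401 + 423473·321091
321091⁻¹ ≡ 423473 (mod 1304401), so k ≡ 423473·1011312 ≡ 1085855 (mod 1304401).
x = 159305 + 321091·1085855 = 348658427110.

348658427110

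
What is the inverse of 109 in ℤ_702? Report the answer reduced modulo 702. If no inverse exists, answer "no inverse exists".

541

gcd(702, 109) by repeated division:
702 = 6*109 + 48
109 = 2*48 + 13
48 = 3*13 + 9
13 = 1*9 + 4
9 = 2*4 + 1
4 = 4*1 + 0
gcd = 1, so the inverse exists. Back-substitute:
1 = 9 − 2·4
1 = −2·13 + 3·9
1 = 3·48 − 11·13
1 = −11·109 + 25·48
1 = 25·702 − 161·109
Hence 109⁻¹ ≡ -161 ≡ 541 (mod 702).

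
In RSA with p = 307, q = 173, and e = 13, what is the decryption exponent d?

32389

φ(n) = (p−1)(q−1) = 306·172 = 52632.
Need d with 13·d ≡ 1 (mod 52632). Apply the extended Euclidean algorithm:
52632 = 4048×13 + 8
13 = 1×8 + 5
8 = 1×5 + 3
5 = 1×3 + 2
3 = 1×2 + 1
2 = 2×1 + 0
Back-substitute:
1 = 3 − 2
1 = −5 + 2·3
1 = 2·8 − 3·5
1 = −3·13 + 5·8
1 = 5·52632 − 20243·13
So 13·(-20243) ≡ 1 (mod 52632), hence d ≡ -20243 ≡ 32389 (mod 52632).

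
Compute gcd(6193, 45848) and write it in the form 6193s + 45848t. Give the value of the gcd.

11

Euclidean algorithm:
45848 = 7·6193 + 2497
6193 = 2·2497 + 1199
2497 = 2·1199 + 99
1199 = 12·99 + 11
99 = 9·11 + 0
gcd(6193, 45848) = 11.
Express as a combination:
11 = 1199 − 12·99
11 = −12·2497 + 25·1199
11 = 25·6193 − 62·2497
11 = −62·45848 + 459·6193
So 11 = (-62)·45848 + (459)·6193.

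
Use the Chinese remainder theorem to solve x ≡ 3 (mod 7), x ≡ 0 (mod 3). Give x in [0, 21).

3

Write x = 3 + 7·k. Then 7·k ≡ 0 − 3 ≡ 0 (mod 3).
Need 7⁻¹ mod 3. Extended Euclid on (3, 1):
3 = 3·1 + 0
7⁻¹ ≡ 1 (mod 3), so k ≡ 1·0 ≡ 0 (mod 3).
x = 3 + 7·0 = 3.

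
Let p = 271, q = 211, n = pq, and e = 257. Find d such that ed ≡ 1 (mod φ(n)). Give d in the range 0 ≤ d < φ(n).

φ(n) = (p−1)(q−1) = 270·210 = 56700.
Need d with 257·d ≡ 1 (mod 56700). Apply the extended Euclidean algorithm:
56700 = 220*257 + 160
257 = 1*160 + 97
160 = 1*97 + 63
97 = 1*63 + 34
63 = 1*34 + 29
34 = 1*29 + 5
29 = 5*5 + 4
5 = 1*4 + 1
4 = 4*1 + 0
Back-substitute:
1 = 5 − 4
1 = −29 + 6·5
1 = 6·34 − 7·29
1 = −7·63 + 13·34
1 = 13·97 − 20·63
1 = −20·160 + 33·97
1 = 33·257 − 53·160
1 = −53·56700 + 11693·257
So 257·11693 ≡ 1 (mod 56700), hence d = 11693.

11693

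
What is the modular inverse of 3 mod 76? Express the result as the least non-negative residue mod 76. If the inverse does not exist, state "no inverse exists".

Extended Euclidean algorithm:
76 = 25×3 + 1
3 = 3×1 + 0
Since gcd(3, 76) = 1, back-substitute to write 1 as a combination:
1 = 76 − 25·3
So 3·(-25) ≡ 1 (mod 76), and -25 ≡ 51 (mod 76).

51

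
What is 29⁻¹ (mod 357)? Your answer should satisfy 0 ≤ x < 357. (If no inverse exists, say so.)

Run Euclid on (357, 29):
357 = 12×29 + 9
29 = 3×9 + 2
9 = 4×2 + 1
2 = 2×1 + 0
The gcd is 1. Working backward:
1 = 9 − 4·2
1 = −4·29 + 13·9
1 = 13·357 − 160·29
Hence 29⁻¹ ≡ -160 ≡ 197 (mod 357).

197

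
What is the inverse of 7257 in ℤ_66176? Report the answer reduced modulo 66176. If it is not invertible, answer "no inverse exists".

64489

Run Euclid on (66176, 7257):
66176 = 9*7257 + 863
7257 = 8*863 + 353
863 = 2*353 + 157
353 = 2*157 + 39
157 = 4*39 + 1
39 = 39*1 + 0
The gcd is 1. Working backward:
1 = 157 − 4·39
1 = −4·353 + 9·157
1 = 9·863 − 22·353
1 = −22·7257 + 185·863
1 = 185·66176 − 1687·7257
So 7257·(-1687) ≡ 1 (mod 66176), and -1687 ≡ 64489 (mod 66176).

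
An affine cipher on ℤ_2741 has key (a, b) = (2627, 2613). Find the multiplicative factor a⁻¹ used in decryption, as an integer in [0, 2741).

553

Run Euclid on (2741, 2627):
2741 = 1×2627 + 114
2627 = 23×114 + 5
114 = 22×5 + 4
5 = 1×4 + 1
4 = 4×1 + 0
The gcd is 1. Working backward:
1 = 5 − 4
1 = −114 + 23·5
1 = 23·2627 − 530·114
1 = −530·2741 + 553·2627
So 2627·553 ≡ 1 (mod 2741).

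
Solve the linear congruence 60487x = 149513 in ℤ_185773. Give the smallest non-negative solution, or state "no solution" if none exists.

First find gcd(60487, 185773):
185773 = 3·60487 + 4312
60487 = 14·4312 + 119
4312 = 36·119 + 28
119 = 4·28 + 7
28 = 4·7 + 0
gcd = 7 and 7 | 149513, so solutions exist. Divide through by 7: 8641x ≡ 21359 (mod 26539).
Now find 8641⁻¹ mod 26539:
26539 = 3×8641 + 616
8641 = 14×616 + 17
616 = 36×17 + 4
17 = 4×4 + 1
4 = 4×1 + 0
Back-substitute:
1 = 17 − 4·4
1 = −4·616 + 145·17
1 = 145·8641 − 2034·616
1 = −2034·26539 + 6247·8641
So 8641⁻¹ ≡ 6247 (mod 26539).
Then x ≡ 6247·21359 ≡ 18120 (mod 26539); the smallest non-negative solution is x = 18120.

18120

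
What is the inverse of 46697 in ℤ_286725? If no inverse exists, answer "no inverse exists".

Apply the Euclidean algorithm to 286725 and 46697:
286725 = 6×46697 + 6543
46697 = 7×6543 + 896
6543 = 7×896 + 271
896 = 3×271 + 83
271 = 3×83 + 22
83 = 3×22 + 17
22 = 1×17 + 5
17 = 3×5 + 2
5 = 2×2 + 1
2 = 2×1 + 0
Since gcd(46697, 286725) = 1, back-substitute to write 1 as a combination:
1 = 5 − 2·2
1 = −2·17 + 7·5
1 = 7·22 − 9·17
1 = −9·83 + 34·22
1 = 34·271 − 111·83
1 = −111·896 + 367·271
1 = 367·6543 − 2680·896
1 = −2680·46697 + 19127·6543
1 = 19127·286725 − 117442·46697
Thus 46697·(-117442) ≡ 1 (mod 286725); reducing, -117442 mod 286725 = 169283.

169283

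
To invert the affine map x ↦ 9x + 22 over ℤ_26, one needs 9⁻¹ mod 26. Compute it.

3

Apply the Euclidean algorithm to 26 and 9:
26 = 2×9 + 8
9 = 1×8 + 1
8 = 8×1 + 0
Since gcd(9, 26) = 1, back-substitute to write 1 as a combination:
1 = 9 − 8
1 = −26 + 3·9
So 9·3 ≡ 1 (mod 26).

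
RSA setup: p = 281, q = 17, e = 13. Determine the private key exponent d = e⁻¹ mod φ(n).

2757

φ(n) = (p−1)(q−1) = 280·16 = 4480.
Need d with 13·d ≡ 1 (mod 4480). Apply the extended Euclidean algorithm:
4480 = 344×13 + 8
13 = 1×8 + 5
8 = 1×5 + 3
5 = 1×3 + 2
3 = 1×2 + 1
2 = 2×1 + 0
Back-substitute:
1 = 3 − 2
1 = −5 + 2·3
1 = 2·8 − 3·5
1 = −3·13 + 5·8
1 = 5·4480 − 1723·13
So 13·(-1723) ≡ 1 (mod 4480), hence d ≡ -1723 ≡ 2757 (mod 4480).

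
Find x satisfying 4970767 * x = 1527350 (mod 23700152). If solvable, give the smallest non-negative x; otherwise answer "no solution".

11829858

First find gcd(4970767, 23700152):
23700152 = 4*4970767 + 3817084
4970767 = 1*3817084 + 1153683
3817084 = 3*1153683 + 356035
1153683 = 3*356035 + 85578
356035 = 4*85578 + 13723
85578 = 6*13723 + 3240
13723 = 4*3240 + 763
3240 = 4*763 + 188
763 = 4*188 + 11
188 = 17*11 + 1
11 = 11*1 + 0
gcd = 1, so a unique solution mod 23700152 exists.
Back-substitute for the Bézout coefficients:
1 = 188 − 17·11
1 = −17·763 + 69·188
1 = 69·3240 − 293·763
1 = −293·13723 + 1241·3240
1 = 1241·85578 − 7739·13723
1 = −7739·356035 + 32197·85578
1 = 32197·1153683 − 104330·356035
1 = −104330·3817084 + 345187·1153683
1 = 345187·4970767 − 449517·3817084
1 = −449517·23700152 + 2143255·4970767
So 4970767·(2143255) ≡ 1 (mod 23700152), giving 4970767⁻¹ ≡ 2143255.
x ≡ 4970767⁻¹·1527350 ≡ 2143255·1527350 ≡ 11829858 (mod 23700152).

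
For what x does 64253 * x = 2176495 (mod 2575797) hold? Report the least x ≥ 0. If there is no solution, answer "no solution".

gcd(64253, 2575797):
2575797 = 40·64253 + 5677
64253 = 11·5677 + 1806
5677 = 3·1806 + 259
1806 = 6·259 + 252
259 = 1·252 + 7
252 = 36·7 + 0
gcd = 7, but 7 ∤ 2176495, so the congruence has no solution.

no solution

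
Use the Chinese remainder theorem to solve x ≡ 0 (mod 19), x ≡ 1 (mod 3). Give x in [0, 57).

19

Write x = 0 + 19·k. Then 19·k ≡ 1 − 0 ≡ 1 (mod 3).
Need 19⁻¹ mod 3. Extended Euclid on (3, 1):
3 = 3*1 + 0
19⁻¹ ≡ 1 (mod 3), so k ≡ 1·1 ≡ 1 (mod 3).
x = 0 + 19·1 = 19.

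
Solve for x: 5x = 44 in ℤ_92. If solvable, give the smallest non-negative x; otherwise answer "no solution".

64

First find gcd(5, 92):
92 = 18×5 + 2
5 = 2×2 + 1
2 = 2×1 + 0
gcd = 1, so a unique solution mod 92 exists.
Back-substitute for the Bézout coefficients:
1 = 5 − 2·2
1 = −2·92 + 37·5
So 5·(37) ≡ 1 (mod 92), giving 5⁻¹ ≡ 37.
x ≡ 5⁻¹·44 ≡ 37·44 ≡ 64 (mod 92).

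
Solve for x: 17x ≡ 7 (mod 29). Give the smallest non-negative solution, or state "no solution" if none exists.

26

First find gcd(17, 29):
29 = 1·17 + 12
17 = 1·12 + 5
12 = 2·5 + 2
5 = 2·2 + 1
2 = 2·1 + 0
gcd = 1, so a unique solution mod 29 exists.
Back-substitute for the Bézout coefficients:
1 = 5 − 2·2
1 = −2·12 + 5·5
1 = 5·17 − 7·12
1 = −7·29 + 12·17
So 17·(12) ≡ 1 (mod 29), giving 17⁻¹ ≡ 12.
x ≡ 17⁻¹·7 ≡ 12·7 ≡ 26 (mod 29).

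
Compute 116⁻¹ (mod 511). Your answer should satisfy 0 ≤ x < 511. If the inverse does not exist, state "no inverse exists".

163

Extended Euclidean algorithm:
511 = 4*116 + 47
116 = 2*47 + 22
47 = 2*22 + 3
22 = 7*3 + 1
3 = 3*1 + 0
Since gcd(116, 511) = 1, back-substitute to write 1 as a combination:
1 = 22 − 7·3
1 = −7·47 + 15·22
1 = 15·116 − 37·47
1 = −37·511 + 163·116
So 116·163 ≡ 1 (mod 511).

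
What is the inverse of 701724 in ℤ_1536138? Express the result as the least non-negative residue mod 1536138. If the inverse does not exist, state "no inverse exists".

no inverse exists

Euclidean algorithm on 1536138, 701724:
1536138 = 2*701724 + 132690
701724 = 5*132690 + 38274
132690 = 3*38274 + 17868
38274 = 2*17868 + 2538
17868 = 7*2538 + 102
2538 = 24*102 + 90
102 = 1*90 + 12
90 = 7*12 + 6
12 = 2*6 + 0
Since gcd = 6 > 1, 701724 is not a unit mod 1536138.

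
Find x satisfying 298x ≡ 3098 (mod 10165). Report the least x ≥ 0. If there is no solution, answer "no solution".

First find gcd(298, 10165):
10165 = 34×298 + 33
298 = 9×33 + 1
33 = 33×1 + 0
gcd = 1, so a unique solution mod 10165 exists.
Back-substitute for the Bézout coefficients:
1 = 298 − 9·33
1 = −9·10165 + 307·298
So 298·(307) ≡ 1 (mod 10165), giving 298⁻¹ ≡ 307.
x ≡ 298⁻¹·3098 ≡ 307·3098 ≡ 5741 (mod 10165).

5741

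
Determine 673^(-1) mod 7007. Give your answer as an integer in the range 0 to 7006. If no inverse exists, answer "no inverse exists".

Apply the Euclidean algorithm to 7007 and 673:
7007 = 10*673 + 277
673 = 2*277 + 119
277 = 2*119 + 39
119 = 3*39 + 2
39 = 19*2 + 1
2 = 2*1 + 0
gcd = 1, so the inverse exists. Back-substitute:
1 = 39 − 19·2
1 = −19·119 + 58·39
1 = 58·277 − 135·119
1 = −135·673 + 328·277
1 = 328·7007 − 3415·673
Hence 673⁻¹ ≡ -3415 ≡ 3592 (mod 7007).

3592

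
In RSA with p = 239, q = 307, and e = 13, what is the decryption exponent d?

φ(n) = (p−1)(q−1) = 238·306 = 72828.
Need d with 13·d ≡ 1 (mod 72828). Apply the extended Euclidean algorithm:
72828 = 5602·13 + 2
13 = 6·2 + 1
2 = 2·1 + 0
Back-substitute:
1 = 13 − 6·2
1 = −6·72828 + 33613·13
So 13·33613 ≡ 1 (mod 72828), hence d = 33613.

33613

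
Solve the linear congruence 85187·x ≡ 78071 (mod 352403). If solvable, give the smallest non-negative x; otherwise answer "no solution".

First find gcd(85187, 352403):
352403 = 4·85187 + 11655
85187 = 7·11655 + 3602
11655 = 3·3602 + 849
3602 = 4·849 + 206
849 = 4·206 + 25
206 = 8·25 + 6
25 = 4·6 + 1
6 = 6·1 + 0
gcd = 1, so a unique solution mod 352403 exists.
Back-substitute for the Bézout coefficients:
1 = 25 − 4·6
1 = −4·206 + 33·25
1 = 33·849 − 136·206
1 = −136·3602 + 577·849
1 = 577·11655 − 1867·3602
1 = −1867·85187 + 13646·11655
1 = 13646·352403 − 56451·85187
So 85187·(-56451) ≡ 1 (mod 352403), giving 85187⁻¹ ≡ 295952.
x ≡ 85187⁻¹·78071 ≡ 295952·78071 ≡ 318300 (mod 352403).

318300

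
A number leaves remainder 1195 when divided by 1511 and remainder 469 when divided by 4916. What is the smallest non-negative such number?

2802589

Write x = 1195 + 1511·k. Then 1511·k ≡ 469 − 1195 ≡ 4190 (mod 4916).
Need 1511⁻¹ mod 4916. Extended Euclid on (4916, 1511):
4916 = 3·1511 + 383
1511 = 3·383 + 362
383 = 1·362 + 21
362 = 17·21 + 5
21 = 4·5 + 1
5 = 5·1 + 0
Back-substitute:
1 = 21 − 4·5
1 = −4·362 + 69·21
1 = 69·383 − 73·362
1 = −73·1511 + 288·383
1 = 288·4916 − 937·1511
1511⁻¹ ≡ 3979 (mod 4916), so k ≡ 3979·4190 ≡ 1854 (mod 4916).
x = 1195 + 1511·1854 = 2802589.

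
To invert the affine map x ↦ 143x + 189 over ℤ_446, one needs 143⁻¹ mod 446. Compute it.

131

Apply the Euclidean algorithm to 446 and 143:
446 = 3·143 + 17
143 = 8·17 + 7
17 = 2·7 + 3
7 = 2·3 + 1
3 = 3·1 + 0
Since gcd(143, 446) = 1, back-substitute to write 1 as a combination:
1 = 7 − 2·3
1 = −2·17 + 5·7
1 = 5·143 − 42·17
1 = −42·446 + 131·143
So 143·131 ≡ 1 (mod 446).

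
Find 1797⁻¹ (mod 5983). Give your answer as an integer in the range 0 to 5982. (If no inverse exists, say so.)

gcd(5983, 1797) by repeated division:
5983 = 3*1797 + 592
1797 = 3*592 + 21
592 = 28*21 + 4
21 = 5*4 + 1
4 = 4*1 + 0
gcd = 1, so the inverse exists. Back-substitute:
1 = 21 − 5·4
1 = −5·592 + 141·21
1 = 141·1797 − 428·592
1 = −428·5983 + 1425·1797
So 1797·1425 ≡ 1 (mod 5983).

1425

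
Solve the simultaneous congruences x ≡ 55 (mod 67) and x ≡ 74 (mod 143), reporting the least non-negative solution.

7224

Write x = 55 + 67·k. Then 67·k ≡ 74 − 55 ≡ 19 (mod 143).
Need 67⁻¹ mod 143. Extended Euclid on (143, 67):
143 = 2·67 + 9
67 = 7·9 + 4
9 = 2·4 + 1
4 = 4·1 + 0
Back-substitute:
1 = 9 − 2·4
1 = −2·67 + 15·9
1 = 15·143 − 32·67
67⁻¹ ≡ 111 (mod 143), so k ≡ 111·19 ≡ 107 (mod 143).
x = 55 + 67·107 = 7224.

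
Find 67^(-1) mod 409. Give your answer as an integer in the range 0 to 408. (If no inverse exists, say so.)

116

Extended Euclidean algorithm:
409 = 6*67 + 7
67 = 9*7 + 4
7 = 1*4 + 3
4 = 1*3 + 1
3 = 3*1 + 0
Since gcd(67, 409) = 1, back-substitute to write 1 as a combination:
1 = 4 − 3
1 = −7 + 2·4
1 = 2·67 − 19·7
1 = −19·409 + 116·67
So 67·116 ≡ 1 (mod 409).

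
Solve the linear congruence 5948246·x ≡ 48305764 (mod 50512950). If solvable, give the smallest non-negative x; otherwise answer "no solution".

10130909

First find gcd(5948246, 50512950):
50512950 = 8*5948246 + 2926982
5948246 = 2*2926982 + 94282
2926982 = 31*94282 + 4240
94282 = 22*4240 + 1002
4240 = 4*1002 + 232
1002 = 4*232 + 74
232 = 3*74 + 10
74 = 7*10 + 4
10 = 2*4 + 2
4 = 2*2 + 0
gcd = 2 and 2 | 48305764, so solutions exist. Divide through by 2: 2974123x ≡ 24152882 (mod 25256475).
Now find 2974123⁻¹ mod 25256475:
25256475 = 8×2974123 + 1463491
2974123 = 2×1463491 + 47141
1463491 = 31×47141 + 2120
47141 = 22×2120 + 501
2120 = 4×501 + 116
501 = 4×116 + 37
116 = 3×37 + 5
37 = 7×5 + 2
5 = 2×2 + 1
2 = 2×1 + 0
Back-substitute:
1 = 5 − 2·2
1 = −2·37 + 15·5
1 = 15·116 − 47·37
1 = −47·501 + 203·116
1 = 203·2120 − 859·501
1 = −859·47141 + 19101·2120
1 = 19101·1463491 − 592990·47141
1 = −592990·2974123 + 1205081·1463491
1 = 1205081·25256475 − 10233638·2974123
So 2974123·(-10233638) ≡ 1 (mod 25256475), i.e. 2974123⁻¹ ≡ 15022837.
Then x ≡ 15022837·24152882 ≡ 10130909 (mod 25256475); the smallest non-negative solution is x = 10130909.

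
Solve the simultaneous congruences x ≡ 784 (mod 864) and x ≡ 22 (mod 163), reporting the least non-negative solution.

Write x = 784 + 864·k. Then 864·k ≡ 22 − 784 ≡ 53 (mod 163).
Need 864⁻¹ mod 163. Extended Euclid on (163, 49):
163 = 3*49 + 16
49 = 3*16 + 1
16 = 16*1 + 0
Back-substitute:
1 = 49 − 3·16
1 = −3·163 + 10·49
864⁻¹ ≡ 10 (mod 163), so k ≡ 10·53 ≡ 41 (mod 163).
x = 784 + 864·41 = 36208.

36208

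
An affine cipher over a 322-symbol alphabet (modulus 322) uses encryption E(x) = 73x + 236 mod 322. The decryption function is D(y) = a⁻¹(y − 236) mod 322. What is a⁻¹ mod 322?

Run Euclid on (322, 73):
322 = 4·73 + 30
73 = 2·30 + 13
30 = 2·13 + 4
13 = 3·4 + 1
4 = 4·1 + 0
Since gcd(73, 322) = 1, back-substitute to write 1 as a combination:
1 = 13 − 3·4
1 = −3·30 + 7·13
1 = 7·73 − 17·30
1 = −17·322 + 75·73
So 73·75 ≡ 1 (mod 322).

75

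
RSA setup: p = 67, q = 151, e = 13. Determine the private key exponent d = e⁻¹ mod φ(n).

φ(n) = (p−1)(q−1) = 66·150 = 9900.
Need d with 13·d ≡ 1 (mod 9900). Apply the extended Euclidean algorithm:
9900 = 761·13 + 7
13 = 1·7 + 6
7 = 1·6 + 1
6 = 6·1 + 0
Back-substitute:
1 = 7 − 6
1 = −13 + 2·7
1 = 2·9900 − 1523·13
So 13·(-1523) ≡ 1 (mod 9900), hence d ≡ -1523 ≡ 8377 (mod 9900).

8377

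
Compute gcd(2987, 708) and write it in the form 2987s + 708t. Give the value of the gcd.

1

Apply Euclid's algorithm to 2987 and 708:
2987 = 4×708 + 155
708 = 4×155 + 88
155 = 1×88 + 67
88 = 1×67 + 21
67 = 3×21 + 4
21 = 5×4 + 1
4 = 4×1 + 0
gcd(2987, 708) = 1.
Back-substituting:
1 = 21 − 5·4
1 = −5·67 + 16·21
1 = 16·88 − 21·67
1 = −21·155 + 37·88
1 = 37·708 − 169·155
1 = −169·2987 + 713·708
So 1 = (-169)·2987 + (713)·708.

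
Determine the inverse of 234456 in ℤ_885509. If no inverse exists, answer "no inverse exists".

Run Euclid on (885509, 234456):
885509 = 3·234456 + 182141
234456 = 1·182141 + 52315
182141 = 3·52315 + 25196
52315 = 2·25196 + 1923
25196 = 13·1923 + 197
1923 = 9·197 + 150
197 = 1·150 + 47
150 = 3·47 + 9
47 = 5·9 + 2
9 = 4·2 + 1
2 = 2·1 + 0
Since gcd(234456, 885509) = 1, back-substitute to write 1 as a combination:
1 = 9 − 4·2
1 = −4·47 + 21·9
1 = 21·150 − 67·47
1 = −67·197 + 88·150
1 = 88·1923 − 859·197
1 = −859·25196 + 11255·1923
1 = 11255·52315 − 23369·25196
1 = −23369·182141 + 81362·52315
1 = 81362·234456 − 104731·182141
1 = −104731·885509 + 395555·234456
So 234456·395555 ≡ 1 (mod 885509).

395555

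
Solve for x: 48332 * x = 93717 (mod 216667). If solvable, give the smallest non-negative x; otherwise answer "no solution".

First find gcd(48332, 216667):
216667 = 4×48332 + 23339
48332 = 2×23339 + 1654
23339 = 14×1654 + 183
1654 = 9×183 + 7
183 = 26×7 + 1
7 = 7×1 + 0
gcd = 1, so a unique solution mod 216667 exists.
Back-substitute for the Bézout coefficients:
1 = 183 − 26·7
1 = −26·1654 + 235·183
1 = 235·23339 − 3316·1654
1 = −3316·48332 + 6867·23339
1 = 6867·216667 − 30784·48332
So 48332·(-30784) ≡ 1 (mod 216667), giving 48332⁻¹ ≡ 185883.
x ≡ 48332⁻¹·93717 ≡ 185883·93717 ≡ 153644 (mod 216667).

153644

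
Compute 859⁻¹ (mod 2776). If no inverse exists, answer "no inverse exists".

gcd(2776, 859) by repeated division:
2776 = 3×859 + 199
859 = 4×199 + 63
199 = 3×63 + 10
63 = 6×10 + 3
10 = 3×3 + 1
3 = 3×1 + 0
The gcd is 1. Working backward:
1 = 10 − 3·3
1 = −3·63 + 19·10
1 = 19·199 − 60·63
1 = −60·859 + 259·199
1 = 259·2776 − 837·859
So 859·(-837) ≡ 1 (mod 2776), and -837 ≡ 1939 (mod 2776).

1939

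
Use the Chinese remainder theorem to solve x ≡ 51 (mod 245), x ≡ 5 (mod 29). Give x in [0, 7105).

5196

Write x = 51 + 245·k. Then 245·k ≡ 5 − 51 ≡ 12 (mod 29).
Need 245⁻¹ mod 29. Extended Euclid on (29, 13):
29 = 2×13 + 3
13 = 4×3 + 1
3 = 3×1 + 0
Back-substitute:
1 = 13 − 4·3
1 = −4·29 + 9·13
245⁻¹ ≡ 9 (mod 29), so k ≡ 9·12 ≡ 21 (mod 29).
x = 51 + 245·21 = 5196.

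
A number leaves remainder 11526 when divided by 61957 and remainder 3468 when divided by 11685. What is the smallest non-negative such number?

Write x = 11526 + 61957·k. Then 61957·k ≡ 3468 − 11526 ≡ 3627 (mod 11685).
Need 61957⁻¹ mod 11685. Extended Euclid on (11685, 3532):
11685 = 3*3532 + 1089
3532 = 3*1089 + 265
1089 = 4*265 + 29
265 = 9*29 + 4
29 = 7*4 + 1
4 = 4*1 + 0
Back-substitute:
1 = 29 − 7·4
1 = −7·265 + 64·29
1 = 64·1089 − 263·265
1 = −263·3532 + 853·1089
1 = 853·11685 − 2822·3532
61957⁻¹ ≡ 8863 (mod 11685), so k ≡ 8863·3627 ≡ 666 (mod 11685).
x = 11526 + 61957·666 = 41274888.

41274888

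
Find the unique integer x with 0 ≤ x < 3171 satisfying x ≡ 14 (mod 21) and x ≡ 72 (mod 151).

Write x = 14 + 21·k. Then 21·k ≡ 72 − 14 ≡ 58 (mod 151).
Need 21⁻¹ mod 151. Extended Euclid on (151, 21):
151 = 7×21 + 4
21 = 5×4 + 1
4 = 4×1 + 0
Back-substitute:
1 = 21 − 5·4
1 = −5·151 + 36·21
21⁻¹ ≡ 36 (mod 151), so k ≡ 36·58 ≡ 125 (mod 151).
x = 14 + 21·125 = 2639.

2639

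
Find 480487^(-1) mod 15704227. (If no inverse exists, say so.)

Compute gcd(480487, 15704227):
15704227 = 32*480487 + 328643
480487 = 1*328643 + 151844
328643 = 2*151844 + 24955
151844 = 6*24955 + 2114
24955 = 11*2114 + 1701
2114 = 1*1701 + 413
1701 = 4*413 + 49
413 = 8*49 + 21
49 = 2*21 + 7
21 = 3*7 + 0
gcd(480487, 15704227) = 7 ≠ 1, so 480487 has no multiplicative inverse modulo 15704227.

no inverse exists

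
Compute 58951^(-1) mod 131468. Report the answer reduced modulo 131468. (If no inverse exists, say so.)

8499

Apply the Euclidean algorithm to 131468 and 58951:
131468 = 2×58951 + 13566
58951 = 4×13566 + 4687
13566 = 2×4687 + 4192
4687 = 1×4192 + 495
4192 = 8×495 + 232
495 = 2×232 + 31
232 = 7×31 + 15
31 = 2×15 + 1
15 = 15×1 + 0
The gcd is 1. Working backward:
1 = 31 − 2·15
1 = −2·232 + 15·31
1 = 15·495 − 32·232
1 = −32·4192 + 271·495
1 = 271·4687 − 303·4192
1 = −303·13566 + 877·4687
1 = 877·58951 − 3811·13566
1 = −3811·131468 + 8499·58951
So 58951·8499 ≡ 1 (mod 131468).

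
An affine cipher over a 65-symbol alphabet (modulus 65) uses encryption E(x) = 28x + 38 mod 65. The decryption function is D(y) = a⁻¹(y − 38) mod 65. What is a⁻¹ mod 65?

7

Run Euclid on (65, 28):
65 = 2·28 + 9
28 = 3·9 + 1
9 = 9·1 + 0
gcd = 1, so the inverse exists. Back-substitute:
1 = 28 − 3·9
1 = −3·65 + 7·28
So 28·7 ≡ 1 (mod 65).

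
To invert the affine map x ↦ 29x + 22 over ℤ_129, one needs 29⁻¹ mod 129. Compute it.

89

Run Euclid on (129, 29):
129 = 4·29 + 13
29 = 2·13 + 3
13 = 4·3 + 1
3 = 3·1 + 0
The gcd is 1. Working backward:
1 = 13 − 4·3
1 = −4·29 + 9·13
1 = 9·129 − 40·29
Hence 29⁻¹ ≡ -40 ≡ 89 (mod 129).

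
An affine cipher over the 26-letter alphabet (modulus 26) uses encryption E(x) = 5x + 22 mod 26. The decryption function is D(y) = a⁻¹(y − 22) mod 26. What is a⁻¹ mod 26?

21

Apply the Euclidean algorithm to 26 and 5:
26 = 5*5 + 1
5 = 5*1 + 0
The gcd is 1. Working backward:
1 = 26 − 5·5
Hence 5⁻¹ ≡ -5 ≡ 21 (mod 26).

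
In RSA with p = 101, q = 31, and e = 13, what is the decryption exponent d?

φ(n) = (p−1)(q−1) = 100·30 = 3000.
Need d with 13·d ≡ 1 (mod 3000). Apply the extended Euclidean algorithm:
3000 = 230·13 + 10
13 = 1·10 + 3
10 = 3·3 + 1
3 = 3·1 + 0
Back-substitute:
1 = 10 − 3·3
1 = −3·13 + 4·10
1 = 4·3000 − 923·13
So 13·(-923) ≡ 1 (mod 3000), hence d ≡ -923 ≡ 2077 (mod 3000).

2077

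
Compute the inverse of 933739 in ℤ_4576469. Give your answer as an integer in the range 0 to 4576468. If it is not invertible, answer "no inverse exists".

gcd(4576469, 933739) by repeated division:
4576469 = 4*933739 + 841513
933739 = 1*841513 + 92226
841513 = 9*92226 + 11479
92226 = 8*11479 + 394
11479 = 29*394 + 53
394 = 7*53 + 23
53 = 2*23 + 7
23 = 3*7 + 2
7 = 3*2 + 1
2 = 2*1 + 0
Since gcd(933739, 4576469) = 1, back-substitute to write 1 as a combination:
1 = 7 − 3·2
1 = −3·23 + 10·7
1 = 10·53 − 23·23
1 = −23·394 + 171·53
1 = 171·11479 − 4982·394
1 = −4982·92226 + 40027·11479
1 = 40027·841513 − 365225·92226
1 = −365225·933739 + 405252·841513
1 = 405252·4576469 − 1986233·933739
Hence 933739⁻¹ ≡ -1986233 ≡ 2590236 (mod 4576469).

2590236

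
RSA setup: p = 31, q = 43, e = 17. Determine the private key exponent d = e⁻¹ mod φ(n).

593

φ(n) = (p−1)(q−1) = 30·42 = 1260.
Need d with 17·d ≡ 1 (mod 1260). Apply the extended Euclidean algorithm:
1260 = 74*17 + 2
17 = 8*2 + 1
2 = 2*1 + 0
Back-substitute:
1 = 17 − 8·2
1 = −8·1260 + 593·17
So 17·593 ≡ 1 (mod 1260), hence d = 593.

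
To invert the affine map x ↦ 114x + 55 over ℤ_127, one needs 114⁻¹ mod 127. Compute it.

39

gcd(127, 114) by repeated division:
127 = 1·114 + 13
114 = 8·13 + 10
13 = 1·10 + 3
10 = 3·3 + 1
3 = 3·1 + 0
Since gcd(114, 127) = 1, back-substitute to write 1 as a combination:
1 = 10 − 3·3
1 = −3·13 + 4·10
1 = 4·114 − 35·13
1 = −35·127 + 39·114
So 114·39 ≡ 1 (mod 127).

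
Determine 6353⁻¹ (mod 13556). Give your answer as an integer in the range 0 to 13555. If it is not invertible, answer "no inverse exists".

5853

Run Euclid on (13556, 6353):
13556 = 2*6353 + 850
6353 = 7*850 + 403
850 = 2*403 + 44
403 = 9*44 + 7
44 = 6*7 + 2
7 = 3*2 + 1
2 = 2*1 + 0
gcd = 1, so the inverse exists. Back-substitute:
1 = 7 − 3·2
1 = −3·44 + 19·7
1 = 19·403 − 174·44
1 = −174·850 + 367·403
1 = 367·6353 − 2743·850
1 = −2743·13556 + 5853·6353
So 6353·5853 ≡ 1 (mod 13556).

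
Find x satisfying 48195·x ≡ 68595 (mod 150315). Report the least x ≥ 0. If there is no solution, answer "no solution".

First find gcd(48195, 150315):
150315 = 3×48195 + 5730
48195 = 8×5730 + 2355
5730 = 2×2355 + 1020
2355 = 2×1020 + 315
1020 = 3×315 + 75
315 = 4×75 + 15
75 = 5×15 + 0
gcd = 15 and 15 | 68595, so solutions exist. Divide through by 15: 3213x ≡ 4573 (mod 10021).
Now find 3213⁻¹ mod 10021:
10021 = 3×3213 + 382
3213 = 8×382 + 157
382 = 2×157 + 68
157 = 2×68 + 21
68 = 3×21 + 5
21 = 4×5 + 1
5 = 5×1 + 0
Back-substitute:
1 = 21 − 4·5
1 = −4·68 + 13·21
1 = 13·157 − 30·68
1 = −30·382 + 73·157
1 = 73·3213 − 614·382
1 = −614·10021 + 1915·3213
So 3213⁻¹ ≡ 1915 (mod 10021).
Then x ≡ 1915·4573 ≡ 8962 (mod 10021); the smallest non-negative solution is x = 8962.

8962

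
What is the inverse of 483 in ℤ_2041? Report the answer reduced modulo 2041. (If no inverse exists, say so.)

Apply the Euclidean algorithm to 2041 and 483:
2041 = 4×483 + 109
483 = 4×109 + 47
109 = 2×47 + 15
47 = 3×15 + 2
15 = 7×2 + 1
2 = 2×1 + 0
gcd = 1, so the inverse exists. Back-substitute:
1 = 15 − 7·2
1 = −7·47 + 22·15
1 = 22·109 − 51·47
1 = −51·483 + 226·109
1 = 226·2041 − 955·483
Hence 483⁻¹ ≡ -955 ≡ 1086 (mod 2041).

1086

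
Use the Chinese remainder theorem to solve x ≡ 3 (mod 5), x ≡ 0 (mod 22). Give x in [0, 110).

Write x = 3 + 5·k. Then 5·k ≡ 0 − 3 ≡ 19 (mod 22).
Need 5⁻¹ mod 22. Extended Euclid on (22, 5):
22 = 4*5 + 2
5 = 2*2 + 1
2 = 2*1 + 0
Back-substitute:
1 = 5 − 2·2
1 = −2·22 + 9·5
5⁻¹ ≡ 9 (mod 22), so k ≡ 9·19 ≡ 17 (mod 22).
x = 3 + 5·17 = 88.

88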